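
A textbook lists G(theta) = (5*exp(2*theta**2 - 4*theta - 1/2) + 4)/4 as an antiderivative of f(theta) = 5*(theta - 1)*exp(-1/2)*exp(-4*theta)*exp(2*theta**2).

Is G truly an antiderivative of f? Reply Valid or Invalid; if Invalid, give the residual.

d/dtheta[G] = (5*theta - 5)*exp(-1/2)*exp(-4*theta)*exp(2*theta**2)
This equals f(theta) exactly, so the claim holds.

Valid - differentiating G returns exactly f.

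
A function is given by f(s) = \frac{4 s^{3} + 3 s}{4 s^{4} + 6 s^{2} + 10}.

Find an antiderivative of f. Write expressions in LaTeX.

An antiderivative is F(s) = \frac{\log{\left(\frac{2 s^{4}}{3} + s^{2} + \frac{5}{3} \right)}}{4}.

f matches the chain-rule pattern g'(h)*h' with inner function h(s) = \frac{2 s^{4}}{3} + s^{2} + \frac{5}{3}; substituting u = h(s) collapses the integral.
Check: d/ds[\frac{\log{\left(\frac{2 s^{4}}{3} + s^{2} + \frac{5}{3} \right)}}{4}] = \frac{4 s^{3} + 3 s}{4 s^{4} + 6 s^{2} + 10} = f(s).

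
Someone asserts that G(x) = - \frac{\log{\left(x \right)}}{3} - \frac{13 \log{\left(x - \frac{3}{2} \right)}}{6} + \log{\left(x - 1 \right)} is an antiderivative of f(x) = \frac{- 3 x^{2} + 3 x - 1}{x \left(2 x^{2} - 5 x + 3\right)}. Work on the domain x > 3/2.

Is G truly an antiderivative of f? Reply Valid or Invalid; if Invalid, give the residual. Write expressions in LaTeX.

Valid. The derivative of G reproduces f.

d/dx[G] = \frac{- 3 x^{2} + 3 x - 1}{2 x^{3} - 5 x^{2} + 3 x}
This equals f(x) exactly, so the claim holds.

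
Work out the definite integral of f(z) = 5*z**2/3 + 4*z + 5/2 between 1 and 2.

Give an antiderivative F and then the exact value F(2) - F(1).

The integrand splits into summands that can be handled one at a time.
F(z) = z*(10*z**2 + 36*z + 45)/18 is an antiderivative of f.
Check: d/dz[z*(10*z**2 + 36*z + 45)/18] = 5*z**2/3 + 4*z + 5/2 = f(z).
F(2) = 157/9; F(1) = 91/18.
Integral = F(2) - F(1) = 223/18.

Antiderivative: F(z) = z*(10*z**2 + 36*z + 45)/18; value = 223/18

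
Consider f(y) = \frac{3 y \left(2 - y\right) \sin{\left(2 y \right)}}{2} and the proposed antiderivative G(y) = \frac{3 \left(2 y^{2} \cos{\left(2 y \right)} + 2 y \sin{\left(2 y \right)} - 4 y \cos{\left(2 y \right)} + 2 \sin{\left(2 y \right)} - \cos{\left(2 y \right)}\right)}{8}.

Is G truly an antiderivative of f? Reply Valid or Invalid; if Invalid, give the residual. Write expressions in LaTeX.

d/dy[G] = - \frac{3 y^{2} \sin{\left(2 y \right)}}{2} + 3 y \sin{\left(2 y \right)} + 3 y \cos{\left(2 y \right)} + \frac{3 \sin{\left(2 y \right)}}{2}
d/dy[G] - f(y) = 3 y \cos{\left(2 y \right)} + \frac{3 \sin{\left(2 y \right)}}{2} != 0.

Invalid: d/dy[G] - f = 3 y \cos{\left(2 y \right)} + \frac{3 \sin{\left(2 y \right)}}{2}, which is not 0.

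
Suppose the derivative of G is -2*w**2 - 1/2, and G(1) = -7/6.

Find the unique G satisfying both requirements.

G(w) = -w*(4*w**2 + 3)/6

Whatever form G(w) takes, its d/dw must return the stated G'(w).
A general antiderivative is -2*w**3/3 - w/2 + C.
The condition gives C = -7/6 - (-7/6) = 0.
So G(w) = -w*(4*w**2 + 3)/6.
Check: d/dw[-w*(4*w**2 + 3)/6] = -2*w**2 - 1/2 = G'(w).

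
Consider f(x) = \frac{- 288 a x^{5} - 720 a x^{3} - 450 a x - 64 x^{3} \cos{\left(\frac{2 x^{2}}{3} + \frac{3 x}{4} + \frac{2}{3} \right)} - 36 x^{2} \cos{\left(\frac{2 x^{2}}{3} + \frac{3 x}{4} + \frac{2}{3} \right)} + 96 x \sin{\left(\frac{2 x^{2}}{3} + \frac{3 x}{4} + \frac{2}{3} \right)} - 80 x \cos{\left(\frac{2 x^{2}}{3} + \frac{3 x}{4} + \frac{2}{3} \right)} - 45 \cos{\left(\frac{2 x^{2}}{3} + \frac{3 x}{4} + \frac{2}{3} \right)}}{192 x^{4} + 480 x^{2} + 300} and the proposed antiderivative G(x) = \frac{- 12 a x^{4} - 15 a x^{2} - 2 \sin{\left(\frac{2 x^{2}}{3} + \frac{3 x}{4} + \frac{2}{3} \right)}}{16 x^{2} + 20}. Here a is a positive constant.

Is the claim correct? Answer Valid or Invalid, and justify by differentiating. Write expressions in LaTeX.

d/dx[G] = \frac{- 576 a x^{5} - 1440 a x^{3} - 900 a x - 64 x^{3} \cos{\left(\frac{2 x^{2}}{3} + \frac{3 x}{4} + \frac{2}{3} \right)} - 36 x^{2} \cos{\left(\frac{2 x^{2}}{3} + \frac{3 x}{4} + \frac{2}{3} \right)} + 96 x \sin{\left(\frac{2 x^{2}}{3} + \frac{3 x}{4} + \frac{2}{3} \right)} - 80 x \cos{\left(\frac{2 x^{2}}{3} + \frac{3 x}{4} + \frac{2}{3} \right)} - 45 \cos{\left(\frac{2 x^{2}}{3} + \frac{3 x}{4} + \frac{2}{3} \right)}}{384 x^{4} + 960 x^{2} + 600}
d/dx[G] - f(x) = \frac{64 x^{3} \cos{\left(\frac{2 x^{2}}{3} + \frac{3 x}{4} + \frac{2}{3} \right)} + 36 x^{2} \cos{\left(\frac{2 x^{2}}{3} + \frac{3 x}{4} + \frac{2}{3} \right)} - 96 x \sin{\left(\frac{2 x^{2}}{3} + \frac{3 x}{4} + \frac{2}{3} \right)} + 80 x \cos{\left(\frac{2 x^{2}}{3} + \frac{3 x}{4} + \frac{2}{3} \right)} + 45 \cos{\left(\frac{2 x^{2}}{3} + \frac{3 x}{4} + \frac{2}{3} \right)}}{384 x^{4} + 960 x^{2} + 600} != 0.

Invalid: d/dx[G] - f = \frac{64 x^{3} \cos{\left(\frac{2 x^{2}}{3} + \frac{3 x}{4} + \frac{2}{3} \right)} + 36 x^{2} \cos{\left(\frac{2 x^{2}}{3} + \frac{3 x}{4} + \frac{2}{3} \right)} - 96 x \sin{\left(\frac{2 x^{2}}{3} + \frac{3 x}{4} + \frac{2}{3} \right)} + 80 x \cos{\left(\frac{2 x^{2}}{3} + \frac{3 x}{4} + \frac{2}{3} \right)} + 45 \cos{\left(\frac{2 x^{2}}{3} + \frac{3 x}{4} + \frac{2}{3} \right)}}{384 x^{4} + 960 x^{2} + 600}, which is not 0.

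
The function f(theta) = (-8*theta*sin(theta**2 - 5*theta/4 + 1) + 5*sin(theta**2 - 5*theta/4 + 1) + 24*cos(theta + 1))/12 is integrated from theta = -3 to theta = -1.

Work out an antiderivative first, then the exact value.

Antiderivative: F(theta) = 2*sin(theta + 1) + cos(theta**2 - 5*theta/4 + 1)/3; value = cos(13/4)/3 - cos(55/4)/3 + 2*sin(2)

Whatever form F(theta) takes, F'(theta) = f(theta) is non-negotiable.
F(theta) = 2*sin(theta + 1) + cos(theta**2 - 5*theta/4 + 1)/3 is an antiderivative of f.
Check: d/dtheta[2*sin(theta + 1) + cos(theta**2 - 5*theta/4 + 1)/3] = -2*theta*sin(theta**2 - 5*theta/4 + 1)/3 + 5*sin(theta**2 - 5*theta/4 + 1)/12 + 2*cos(theta + 1), which equals f(theta).
F(-1) = cos(13/4)/3; F(-3) = -2*sin(2) + cos(55/4)/3.
Integral = F(-1) - F(-3) = cos(13/4)/3 - cos(55/4)/3 + 2*sin(2).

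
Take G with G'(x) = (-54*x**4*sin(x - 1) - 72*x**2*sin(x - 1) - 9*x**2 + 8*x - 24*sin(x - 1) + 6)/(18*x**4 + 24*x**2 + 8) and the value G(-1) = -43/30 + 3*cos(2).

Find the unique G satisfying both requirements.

G(x) = 3*x/(6*x**2 + 4) + 3*cos(x - 1) - 1 - 1/(9*x**2/2 + 3)

Any candidate G(x) must reproduce the stated G'(x) exactly.
A general antiderivative is (3*x/4 - 1/3)/(3*x**2/2 + 1) + 3*cos(x - 1) + C.
The condition gives C = -43/30 + 3*cos(2) - (3*cos(2) - 13/30) = -1.
So G(x) = 3*x/(6*x**2 + 4) + 3*cos(x - 1) - 1 - 1/(9*x**2/2 + 3).
Check: d/dx[3*x/(6*x**2 + 4) + 3*cos(x - 1) - 1 - 1/(9*x**2/2 + 3)] = (-54*x**4*sin(x - 1) - 72*x**2*sin(x - 1) - 9*x**2 + 8*x - 24*sin(x - 1) + 6)/(18*x**4 + 24*x**2 + 8) = G'(x).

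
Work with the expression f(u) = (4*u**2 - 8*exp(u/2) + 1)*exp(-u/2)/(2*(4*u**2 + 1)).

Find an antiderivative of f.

Since d/du undoes antidifferentiation here, F'(u) = f(u) is required of F(u).
Check: d/du[-2*atan(2*u) - exp(-u/2)] = (4*u**2 - 8*exp(u/2) + 1)/(8*u**2*exp(u/2) + 2*exp(u/2)), which equals f(u).

An antiderivative is F(u) = -2*atan(2*u) - exp(-u/2).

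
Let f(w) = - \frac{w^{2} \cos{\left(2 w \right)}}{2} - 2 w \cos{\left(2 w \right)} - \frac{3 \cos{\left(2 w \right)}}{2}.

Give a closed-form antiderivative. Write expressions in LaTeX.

An antiderivative is F(w) = - \frac{2 w^{2} \sin{\left(2 w \right)} + 8 w \sin{\left(2 w \right)} + 2 w \cos{\left(2 w \right)} + 5 \sin{\left(2 w \right)} + 4 \cos{\left(2 w \right)}}{8}.

Integrate term by term and add the pieces.
Check: d/dw[- \frac{2 w^{2} \sin{\left(2 w \right)} + 8 w \sin{\left(2 w \right)} + 2 w \cos{\left(2 w \right)} + 5 \sin{\left(2 w \right)} + 4 \cos{\left(2 w \right)}}{8}] = - \frac{w^{2} \cos{\left(2 w \right)}}{2} - 2 w \cos{\left(2 w \right)} - \frac{3 \cos{\left(2 w \right)}}{2} = f(w).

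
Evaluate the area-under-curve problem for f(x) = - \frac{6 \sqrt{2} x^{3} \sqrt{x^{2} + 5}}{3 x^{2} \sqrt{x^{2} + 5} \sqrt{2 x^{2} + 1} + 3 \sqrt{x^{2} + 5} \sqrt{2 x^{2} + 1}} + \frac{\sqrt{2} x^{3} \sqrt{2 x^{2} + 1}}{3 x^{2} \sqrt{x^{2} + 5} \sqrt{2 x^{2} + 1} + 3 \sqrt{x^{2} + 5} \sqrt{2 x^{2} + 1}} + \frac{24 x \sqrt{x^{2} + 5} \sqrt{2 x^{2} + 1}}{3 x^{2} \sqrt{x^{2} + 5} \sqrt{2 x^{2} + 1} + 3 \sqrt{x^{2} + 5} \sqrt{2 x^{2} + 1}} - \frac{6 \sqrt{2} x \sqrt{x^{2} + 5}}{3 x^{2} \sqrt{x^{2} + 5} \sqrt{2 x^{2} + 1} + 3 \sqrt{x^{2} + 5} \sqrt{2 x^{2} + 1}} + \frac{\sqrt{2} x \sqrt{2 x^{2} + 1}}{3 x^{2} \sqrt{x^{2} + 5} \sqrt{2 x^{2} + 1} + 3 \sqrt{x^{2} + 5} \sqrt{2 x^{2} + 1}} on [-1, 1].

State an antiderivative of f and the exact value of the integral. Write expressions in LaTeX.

Antiderivative: F(x) = \frac{\sqrt{2} \sqrt{x^{2} + 5} - 3 \sqrt{2} \sqrt{2 x^{2} + 1} + 6 \log{\left(x^{4} + 2 x^{2} + 1 \right)}}{3}; value = 0

The integrand splits into summands that can be handled one at a time.
F(x) = \frac{\sqrt{2} \sqrt{x^{2} + 5} - 3 \sqrt{2} \sqrt{2 x^{2} + 1} + 6 \log{\left(x^{4} + 2 x^{2} + 1 \right)}}{3} is an antiderivative of f.
Check: d/dx[\frac{\sqrt{2} \sqrt{x^{2} + 5} - 3 \sqrt{2} \sqrt{2 x^{2} + 1} + 6 \log{\left(x^{4} + 2 x^{2} + 1 \right)}}{3}] = \frac{- 6 \sqrt{2} x^{3} \sqrt{x^{2} + 5} + \sqrt{2} x^{3} \sqrt{2 x^{2} + 1} + 24 x \sqrt{x^{2} + 5} \sqrt{2 x^{2} + 1} - 6 \sqrt{2} x \sqrt{x^{2} + 5} + \sqrt{2} x \sqrt{2 x^{2} + 1}}{3 x^{2} \sqrt{x^{2} + 5} \sqrt{2 x^{2} + 1} + 3 \sqrt{x^{2} + 5} \sqrt{2 x^{2} + 1}}, which equals f(x).
F(1) = - \sqrt{6} + \frac{2 \sqrt{3}}{3} + 2 \log{\left(4 \right)}; F(-1) = - \sqrt{6} + \frac{2 \sqrt{3}}{3} + 2 \log{\left(4 \right)}.
Integral = F(1) - F(-1) = 0.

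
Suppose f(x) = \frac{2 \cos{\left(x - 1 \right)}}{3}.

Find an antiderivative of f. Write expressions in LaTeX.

Recover f(x) by differentiating a candidate F(x); any mismatch rules it out.
Check: d/dx[\frac{2 \sin{\left(x - 1 \right)}}{3}] = \frac{2 \cos{\left(x - 1 \right)}}{3} = f(x).

An antiderivative is F(x) = \frac{2 \sin{\left(x - 1 \right)}}{3}.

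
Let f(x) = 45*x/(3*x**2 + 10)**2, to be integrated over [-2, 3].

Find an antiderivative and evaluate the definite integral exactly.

Antiderivative: F(x) = -5/(2*x**2 + 20/3); value = 225/1628

f matches the chain-rule pattern g'(h)*h' with inner function h(x) = x**2/2 + 5/3; substituting u = h(x) collapses the integral.
F(x) = -5/(2*x**2 + 20/3) is an antiderivative of f.
Check: d/dx[-5/(2*x**2 + 20/3)] = 45*x/(9*x**4 + 60*x**2 + 100), which equals f(x).
F(3) = -15/74; F(-2) = -15/44.
Integral = F(3) - F(-2) = 225/1628.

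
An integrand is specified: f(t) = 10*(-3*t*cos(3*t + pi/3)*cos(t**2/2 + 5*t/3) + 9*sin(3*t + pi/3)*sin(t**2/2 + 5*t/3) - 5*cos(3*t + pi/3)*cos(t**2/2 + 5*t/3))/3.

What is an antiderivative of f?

Recognize the product-rule pattern: f = u'v + uv' with u = -10*cos(3*t + pi/3), v = sin(t**2/2 + 5*t/3), so integration by parts undoes it.
Check: d/dt[-10*sin(t**2/2 + 5*t/3)*cos(3*t + pi/3)] = -10*t*cos(3*t + pi/3)*cos(t**2/2 + 5*t/3) + 30*sin(3*t + pi/3)*sin(t**2/2 + 5*t/3) - 50*cos(3*t + pi/3)*cos(t**2/2 + 5*t/3)/3, which equals f(t).

An antiderivative is F(t) = -10*sin(t**2/2 + 5*t/3)*cos(3*t + pi/3).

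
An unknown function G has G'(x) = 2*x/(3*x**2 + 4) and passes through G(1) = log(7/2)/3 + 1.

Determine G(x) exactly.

G(x) = (log(3*x**2/2 + 2) + 3)/3

The substitution u = 3*x**2/2 + 2 works: G'(x) is exactly (dG/du)*(du/dx) for that inner function.
A general antiderivative is log(3*x**2/2 + 2)/3 + C.
The condition gives C = log(7/2)/3 + 1 - (log(7/2)/3) = 1.
So G(x) = (log(3*x**2/2 + 2) + 3)/3.
Check: d/dx[(log(3*x**2/2 + 2) + 3)/3] = 2*x/(3*x**2 + 4) = G'(x).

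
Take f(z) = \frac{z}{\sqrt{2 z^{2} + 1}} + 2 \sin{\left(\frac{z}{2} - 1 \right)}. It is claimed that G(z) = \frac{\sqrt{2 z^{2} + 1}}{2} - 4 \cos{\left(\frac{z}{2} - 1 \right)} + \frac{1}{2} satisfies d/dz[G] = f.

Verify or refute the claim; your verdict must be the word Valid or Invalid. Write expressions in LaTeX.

Valid - differentiating G returns exactly f.

d/dz[G] = \frac{z + 2 \sqrt{2 z^{2} + 1} \sin{\left(\frac{z}{2} - 1 \right)}}{\sqrt{2 z^{2} + 1}}
This equals f(z) exactly, so the claim holds.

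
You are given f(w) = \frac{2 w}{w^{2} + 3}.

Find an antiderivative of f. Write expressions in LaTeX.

An antiderivative is F(w) = \log{\left(w^{2} + 3 \right)}.

The substitution u = w^{2} + 3 works: f is exactly (dF/du)*(du/dw) for that inner function.
Check: d/dw[\log{\left(w^{2} + 3 \right)}] = \frac{2 w}{w^{2} + 3} = f(w).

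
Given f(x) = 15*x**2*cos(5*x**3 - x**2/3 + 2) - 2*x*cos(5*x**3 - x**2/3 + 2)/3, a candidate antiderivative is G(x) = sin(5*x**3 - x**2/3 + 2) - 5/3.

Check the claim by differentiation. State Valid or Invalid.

d/dx[G] = 15*x**2*cos(5*x**3 - x**2/3 + 2) - 2*x*cos(5*x**3 - x**2/3 + 2)/3
This equals f(x) exactly, so the claim holds.

Valid - differentiating G returns exactly f.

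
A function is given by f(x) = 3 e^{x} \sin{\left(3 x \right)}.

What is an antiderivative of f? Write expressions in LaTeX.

An antiderivative is F(x) = \frac{3 e^{x} \sin{\left(3 x \right)}}{10} - \frac{9 e^{x} \cos{\left(3 x \right)}}{10}.

Since d/dx undoes antidifferentiation here, F'(x) = f(x) is required of F(x).
Check: d/dx[\frac{3 e^{x} \sin{\left(3 x \right)}}{10} - \frac{9 e^{x} \cos{\left(3 x \right)}}{10}] = 3 e^{x} \sin{\left(3 x \right)} = f(x).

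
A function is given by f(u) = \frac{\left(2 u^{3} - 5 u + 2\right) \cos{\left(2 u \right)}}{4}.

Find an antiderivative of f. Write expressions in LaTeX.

Recover f(u) by differentiating a candidate F(u); any mismatch rules it out.
Check: d/du[\frac{2 u^{3} \sin{\left(2 u \right)} + 3 u^{2} \cos{\left(2 u \right)} - 8 u \sin{\left(2 u \right)} + 2 \sin{\left(2 u \right)} - 4 \cos{\left(2 u \right)}}{8}] = \frac{u^{3} \cos{\left(2 u \right)}}{2} - \frac{5 u \cos{\left(2 u \right)}}{4} + \frac{\cos{\left(2 u \right)}}{2}, which equals f(u).

An antiderivative is F(u) = \frac{2 u^{3} \sin{\left(2 u \right)} + 3 u^{2} \cos{\left(2 u \right)} - 8 u \sin{\left(2 u \right)} + 2 \sin{\left(2 u \right)} - 4 \cos{\left(2 u \right)}}{8}.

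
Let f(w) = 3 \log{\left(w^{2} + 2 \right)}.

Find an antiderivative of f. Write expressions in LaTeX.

A first test for any F(w): its w-derivative must equal f(w) identically.
Check: d/dw[3 \left(w \log{\left(w^{2} + 2 \right)} - 2 w + 2 \sqrt{2} \operatorname{atan}{\left(\frac{\sqrt{2} w}{2} \right)}\right)] = 3 \log{\left(w^{2} + 2 \right)} = f(w).

An antiderivative is F(w) = 3 \left(w \log{\left(w^{2} + 2 \right)} - 2 w + 2 \sqrt{2} \operatorname{atan}{\left(\frac{\sqrt{2} w}{2} \right)}\right).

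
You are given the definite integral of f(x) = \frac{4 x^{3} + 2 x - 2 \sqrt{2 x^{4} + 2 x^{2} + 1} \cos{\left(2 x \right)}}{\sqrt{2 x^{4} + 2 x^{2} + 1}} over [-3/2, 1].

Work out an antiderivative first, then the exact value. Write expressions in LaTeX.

Whatever form F(x) takes, F'(x) = f(x) is non-negotiable.
F(x) = \sqrt{2 x^{4} + 2 x^{2} + 1} - \sin{\left(2 x \right)} is an antiderivative of f.
Check: d/dx[\sqrt{2 x^{4} + 2 x^{2} + 1} - \sin{\left(2 x \right)}] = \frac{4 x^{3} + 2 x - 2 \sqrt{2 x^{4} + 2 x^{2} + 1} \cos{\left(2 x \right)}}{\sqrt{2 x^{4} + 2 x^{2} + 1}} = f(x).
F(1) = - \sin{\left(2 \right)} + \sqrt{5}; F(-3/2) = \sin{\left(3 \right)} + \frac{5 \sqrt{10}}{4}.
Integral = F(1) - F(-3/2) = - \frac{5 \sqrt{10}}{4} - \sin{\left(2 \right)} - \sin{\left(3 \right)} + \sqrt{5}.

Antiderivative: F(x) = \sqrt{2 x^{4} + 2 x^{2} + 1} - \sin{\left(2 x \right)}; value = - \frac{5 \sqrt{10}}{4} - \sin{\left(2 \right)} - \sin{\left(3 \right)} + \sqrt{5}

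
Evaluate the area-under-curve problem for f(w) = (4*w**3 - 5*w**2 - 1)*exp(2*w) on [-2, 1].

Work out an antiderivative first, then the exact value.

Antiderivative: F(w) = (8*w**3 - 22*w**2 + 22*w - 13)*exp(2*w)/4; value = -5*exp(2)/4 + 209*exp(-4)/4

Recognize the product-rule pattern: f = u'v + uv' with u = 2*w**3 - 11*w**2/2 + 11*w/2 - 13/4, v = exp(2*w), so integration by parts undoes it.
F(w) = (8*w**3 - 22*w**2 + 22*w - 13)*exp(2*w)/4 is an antiderivative of f.
Check: d/dw[(8*w**3 - 22*w**2 + 22*w - 13)*exp(2*w)/4] = 4*w**3*exp(2*w) - 5*w**2*exp(2*w) - exp(2*w), which equals f(w).
F(1) = -5*exp(2)/4; F(-2) = -209*exp(-4)/4.
Integral = F(1) - F(-2) = -5*exp(2)/4 + 209*exp(-4)/4.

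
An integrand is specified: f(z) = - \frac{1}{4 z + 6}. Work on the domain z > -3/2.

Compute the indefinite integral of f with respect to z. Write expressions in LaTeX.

F(z) = - \frac{\log{\left(2 z + 3 \right)}}{4} + C

For F(z) to be correct the identity F'(z) - f(z) = 0 must hold.
Check: d/dz[- \frac{\log{\left(2 z + 3 \right)}}{4}] = - \frac{1}{4 z + 6} = f(z).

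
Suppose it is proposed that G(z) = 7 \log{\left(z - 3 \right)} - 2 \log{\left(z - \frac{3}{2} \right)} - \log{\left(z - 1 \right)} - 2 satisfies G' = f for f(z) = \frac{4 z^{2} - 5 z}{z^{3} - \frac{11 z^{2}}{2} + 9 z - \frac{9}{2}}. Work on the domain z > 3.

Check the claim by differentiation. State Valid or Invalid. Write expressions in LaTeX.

Valid - differentiating G returns exactly f.

d/dz[G] = \frac{8 z^{2} - 10 z}{2 z^{3} - 11 z^{2} + 18 z - 9}
This equals f(z) exactly, so the claim holds.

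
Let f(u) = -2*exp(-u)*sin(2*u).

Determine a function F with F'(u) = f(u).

An antiderivative is F(u) = 2*exp(-u)*sin(2*u)/5 + 4*exp(-u)*cos(2*u)/5.

Check any antiderivative F(u) by computing F'(u) and comparing it with f(u).
Check: d/du[2*exp(-u)*sin(2*u)/5 + 4*exp(-u)*cos(2*u)/5] = -2*exp(-u)*sin(2*u) = f(u).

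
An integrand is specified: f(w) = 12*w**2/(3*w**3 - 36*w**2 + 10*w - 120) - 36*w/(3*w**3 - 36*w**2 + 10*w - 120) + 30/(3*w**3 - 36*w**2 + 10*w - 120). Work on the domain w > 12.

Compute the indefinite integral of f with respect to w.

Integrate term by term and add the pieces.
Check: d/dw[3*log(w/2 - 6) + log(3*w**2/2 + 5)/2] = (12*w**2 - 36*w + 30)/(3*w**3 - 36*w**2 + 10*w - 120), which equals f(w).

F(w) = 3*log(w/2 - 6) + log(3*w**2/2 + 5)/2 + C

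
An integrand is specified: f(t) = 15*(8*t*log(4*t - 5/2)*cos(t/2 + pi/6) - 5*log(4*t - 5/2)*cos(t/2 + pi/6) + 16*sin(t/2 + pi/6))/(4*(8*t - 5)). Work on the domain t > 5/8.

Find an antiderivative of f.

An antiderivative is F(t) = 15*log(4*t - 5/2)*sin(t/2 + pi/6)/2.

Recognize the product-rule pattern: f = u'v + uv' with u = 15*log(4*t - 5/2)/2, v = sin(t/2 + pi/6), so integration by parts undoes it.
Check: d/dt[15*log(4*t - 5/2)*sin(t/2 + pi/6)/2] = (120*t*log(4*t - 5/2)*cos(t/2 + pi/6) - 75*log(4*t - 5/2)*cos(t/2 + pi/6) + 240*sin(t/2 + pi/6))/(32*t - 20), which equals f(t).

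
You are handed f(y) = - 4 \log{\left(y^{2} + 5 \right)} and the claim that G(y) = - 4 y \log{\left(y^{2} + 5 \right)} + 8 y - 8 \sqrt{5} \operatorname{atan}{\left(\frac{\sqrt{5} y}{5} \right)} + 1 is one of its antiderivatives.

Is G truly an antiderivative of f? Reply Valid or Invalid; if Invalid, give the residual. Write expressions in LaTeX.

Valid - differentiating G returns exactly f.

d/dy[G] = - 4 \log{\left(y^{2} + 5 \right)}
This equals f(y) exactly, so the claim holds.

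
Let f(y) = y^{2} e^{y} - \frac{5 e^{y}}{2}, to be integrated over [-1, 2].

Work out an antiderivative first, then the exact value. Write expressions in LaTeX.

Antiderivative: F(y) = y^{2} e^{y} - 2 y e^{y} - \frac{e^{y}}{2}; value = - \frac{e^{2}}{2} - \frac{5}{2 e}

Recognize the product-rule pattern: f = u'v + uv' with u = y^{2} - 2 y - \frac{1}{2}, v = e^{y}, so integration by parts undoes it.
F(y) = y^{2} e^{y} - 2 y e^{y} - \frac{e^{y}}{2} is an antiderivative of f.
Check: d/dy[y^{2} e^{y} - 2 y e^{y} - \frac{e^{y}}{2}] = y^{2} e^{y} - \frac{5 e^{y}}{2} = f(y).
F(2) = - \frac{e^{2}}{2}; F(-1) = \frac{5}{2 e}.
Integral = F(2) - F(-1) = - \frac{e^{2}}{2} - \frac{5}{2 e}.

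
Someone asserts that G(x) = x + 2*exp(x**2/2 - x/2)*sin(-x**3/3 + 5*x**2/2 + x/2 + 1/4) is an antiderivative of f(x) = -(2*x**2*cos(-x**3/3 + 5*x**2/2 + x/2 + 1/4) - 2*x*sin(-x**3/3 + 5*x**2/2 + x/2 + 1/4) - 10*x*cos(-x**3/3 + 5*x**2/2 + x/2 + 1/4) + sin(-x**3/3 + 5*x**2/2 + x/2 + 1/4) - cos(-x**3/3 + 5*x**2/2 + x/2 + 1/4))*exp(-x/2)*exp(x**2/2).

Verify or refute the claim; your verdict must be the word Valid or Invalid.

Invalid: d/dx[G] - f = 1, which is not 0.

d/dx[G] = -2*x**2*exp(-x/2)*exp(x**2/2)*cos(-x**3/3 + 5*x**2/2 + x/2 + 1/4) + 2*x*exp(-x/2)*exp(x**2/2)*sin(-x**3/3 + 5*x**2/2 + x/2 + 1/4) + 10*x*exp(-x/2)*exp(x**2/2)*cos(-x**3/3 + 5*x**2/2 + x/2 + 1/4) + 1 - exp(-x/2)*exp(x**2/2)*sin(-x**3/3 + 5*x**2/2 + x/2 + 1/4) + exp(-x/2)*exp(x**2/2)*cos(-x**3/3 + 5*x**2/2 + x/2 + 1/4)
d/dx[G] - f(x) = 1 != 0.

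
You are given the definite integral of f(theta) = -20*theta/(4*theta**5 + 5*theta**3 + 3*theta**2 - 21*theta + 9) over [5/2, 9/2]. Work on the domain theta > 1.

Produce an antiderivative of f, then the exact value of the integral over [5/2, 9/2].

Antiderivative: F(theta) = -log(theta - 1) + 10*log(theta - 1/2)/13 + 2*log(theta + 3/2)/7 - 5*log(theta**2 + 3)/182 + 95*sqrt(3)*atan(sqrt(3)*theta/3)/273; value = -log(7/2) - 95*sqrt(3)*atan(5*sqrt(3)/6)/273 - 10*log(2)/13 - 5*log(93/4)/182 + 5*log(37/4)/182 + log(3/2) + 2*log(6)/7 + 44*log(4)/91 + 95*sqrt(3)*atan(3*sqrt(3)/2)/273

Factor the denominator ((theta - 1)*(2*theta - 1)*(2*theta + 3)*(theta**2 + 3)) and decompose: f = -5*(theta - 19)/(91*(theta**2 + 3)) + 4/(7*(2*theta + 3)) + 20/(13*(2*theta - 1)) - 1/(theta - 1); each piece integrates to a log, atan, or power term.
F(theta) = -log(theta - 1) + 10*log(theta - 1/2)/13 + 2*log(theta + 3/2)/7 - 5*log(theta**2 + 3)/182 + 95*sqrt(3)*atan(sqrt(3)*theta/3)/273 is an antiderivative of f.
Check: d/dtheta[-log(theta - 1) + 10*log(theta - 1/2)/13 + 2*log(theta + 3/2)/7 - 5*log(theta**2 + 3)/182 + 95*sqrt(3)*atan(sqrt(3)*theta/3)/273] = -20*theta/(4*theta**5 + 5*theta**3 + 3*theta**2 - 21*theta + 9) = f(theta).
F(9/2) = -log(7/2) - 5*log(93/4)/182 + 2*log(6)/7 + 95*sqrt(3)*atan(3*sqrt(3)/2)/273 + 10*log(4)/13; F(5/2) = -log(3/2) - 5*log(37/4)/182 + 2*log(4)/7 + 10*log(2)/13 + 95*sqrt(3)*atan(5*sqrt(3)/6)/273.
Integral = F(9/2) - F(5/2) = -log(7/2) - 95*sqrt(3)*atan(5*sqrt(3)/6)/273 - 10*log(2)/13 - 5*log(93/4)/182 + 5*log(37/4)/182 + log(3/2) + 2*log(6)/7 + 44*log(4)/91 + 95*sqrt(3)*atan(3*sqrt(3)/2)/273.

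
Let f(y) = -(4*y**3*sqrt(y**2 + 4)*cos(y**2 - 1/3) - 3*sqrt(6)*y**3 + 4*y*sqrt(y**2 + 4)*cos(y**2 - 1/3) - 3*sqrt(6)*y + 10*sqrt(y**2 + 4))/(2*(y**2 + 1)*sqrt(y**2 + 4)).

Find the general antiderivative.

Recover f(y) by differentiating a candidate F(y); any mismatch rules it out.
Check: d/dy[3*sqrt(3*y**2/2 + 6) - sin(y**2 - 1/3) - 5*atan(y)] = (-4*y**3*sqrt(y**2 + 4)*cos(y**2 - 1/3) + 3*sqrt(6)*y**3 - 4*y*sqrt(y**2 + 4)*cos(y**2 - 1/3) + 3*sqrt(6)*y - 10*sqrt(y**2 + 4))/(2*y**2*sqrt(y**2 + 4) + 2*sqrt(y**2 + 4)), which equals f(y).

F(y) = 3*sqrt(3*y**2/2 + 6) - sin(y**2 - 1/3) - 5*atan(y) + C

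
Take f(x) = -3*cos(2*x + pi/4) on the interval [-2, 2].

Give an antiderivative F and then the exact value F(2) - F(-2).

Differentiate the proposed F(x) back; it has to land on f(x) exactly.
F(x) = -3*sin(2*x + pi/4)/2 is an antiderivative of f.
Check: d/dx[-3*sin(2*x + pi/4)/2] = -3*cos(2*x + pi/4) = f(x).
F(2) = -3*sin(pi/4 + 4)/2; F(-2) = -3*cos(pi/4 + 4)/2.
Integral = F(2) - F(-2) = 3*cos(pi/4 + 4)/2 - 3*sin(pi/4 + 4)/2.

Antiderivative: F(x) = -3*sin(2*x + pi/4)/2; value = 3*cos(pi/4 + 4)/2 - 3*sin(pi/4 + 4)/2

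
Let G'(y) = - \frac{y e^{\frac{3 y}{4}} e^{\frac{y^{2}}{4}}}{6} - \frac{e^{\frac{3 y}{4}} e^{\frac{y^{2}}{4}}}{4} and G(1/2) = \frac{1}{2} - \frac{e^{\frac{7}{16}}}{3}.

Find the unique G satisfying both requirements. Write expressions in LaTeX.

G'(y) matches the chain-rule pattern g'(h)*h' with inner function h(y) = \frac{y^{2}}{4} + \frac{3 y}{4}; substituting u = h(y) collapses the integral.
A general antiderivative is - \frac{e^{\frac{y^{2}}{4} + \frac{3 y}{4}}}{3} + C.
The condition gives C = \frac{1}{2} - \frac{e^{\frac{7}{16}}}{3} - (- \frac{e^{\frac{7}{16}}}{3}) = \frac{1}{2}.
So G(y) = - \frac{e^{\frac{3 y}{4}} e^{\frac{y^{2}}{4}}}{3} + \frac{1}{2}.
Check: d/dy[- \frac{e^{\frac{3 y}{4}} e^{\frac{y^{2}}{4}}}{3} + \frac{1}{2}] = - \frac{y e^{\frac{3 y}{4}} e^{\frac{y^{2}}{4}}}{6} - \frac{e^{\frac{3 y}{4}} e^{\frac{y^{2}}{4}}}{4} = G'(y).

G(y) = - \frac{e^{\frac{3 y}{4}} e^{\frac{y^{2}}{4}}}{3} + \frac{1}{2}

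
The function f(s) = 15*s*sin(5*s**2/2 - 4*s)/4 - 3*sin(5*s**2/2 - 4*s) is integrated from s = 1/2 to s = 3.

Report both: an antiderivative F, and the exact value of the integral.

The substitution u = 5*s**2/2 - 4*s works: f is exactly (dF/du)*(du/ds) for that inner function.
F(s) = -3*cos(5*s**2/2 - 4*s)/4 is an antiderivative of f.
Check: d/ds[-3*cos(5*s**2/2 - 4*s)/4] = 15*s*sin(5*s**2/2 - 4*s)/4 - 3*sin(5*s**2/2 - 4*s) = f(s).
F(3) = -3*cos(21/2)/4; F(1/2) = -3*cos(11/8)/4.
Integral = F(3) - F(1/2) = 3*cos(11/8)/4 - 3*cos(21/2)/4.

Antiderivative: F(s) = -3*cos(5*s**2/2 - 4*s)/4; value = 3*cos(11/8)/4 - 3*cos(21/2)/4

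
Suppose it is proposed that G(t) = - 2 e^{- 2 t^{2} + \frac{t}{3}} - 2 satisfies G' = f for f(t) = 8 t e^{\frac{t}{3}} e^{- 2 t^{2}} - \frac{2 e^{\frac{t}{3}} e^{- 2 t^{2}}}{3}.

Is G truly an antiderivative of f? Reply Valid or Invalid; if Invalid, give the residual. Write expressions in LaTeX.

d/dt[G] = 8 t e^{\frac{t}{3}} e^{- 2 t^{2}} - \frac{2 e^{\frac{t}{3}} e^{- 2 t^{2}}}{3}
This equals f(t) exactly, so the claim holds.

Valid - the claim checks out under differentiation.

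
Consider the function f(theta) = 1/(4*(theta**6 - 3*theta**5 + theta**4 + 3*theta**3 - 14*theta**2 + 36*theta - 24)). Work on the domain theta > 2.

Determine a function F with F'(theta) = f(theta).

The denominator factors as 4*(theta - 2)**2*(theta - 1)*(theta + 2)*(theta**2 + 3); partial fractions split f into directly integrable pieces: -(3*theta - 1)/(784*(theta**2 + 3)) - 1/(1344*(theta + 2)) + 1/(48*(theta - 1)) - 51/(3136*(theta - 2)) + 1/(112*(theta - 2)**2).
Check: d/dtheta[-51*log(theta - 2)/3136 + log(theta - 1)/48 - log(theta + 2)/1344 - 3*log(theta**2 + 3)/1568 + sqrt(3)*atan(sqrt(3)*theta/3)/2352 - 1/(112*theta - 224)] = 1/(4*theta**6 - 12*theta**5 + 4*theta**4 + 12*theta**3 - 56*theta**2 + 144*theta - 96), which equals f(theta).

An antiderivative is F(theta) = -51*log(theta - 2)/3136 + log(theta - 1)/48 - log(theta + 2)/1344 - 3*log(theta**2 + 3)/1568 + sqrt(3)*atan(sqrt(3)*theta/3)/2352 - 1/(112*theta - 224).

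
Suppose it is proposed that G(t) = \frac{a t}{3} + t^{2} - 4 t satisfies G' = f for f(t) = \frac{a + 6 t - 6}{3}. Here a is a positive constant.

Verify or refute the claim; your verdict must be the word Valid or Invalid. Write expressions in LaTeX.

d/dt[G] = \frac{a}{3} + 2 t - 4
d/dt[G] - f(t) = -2 != 0.

Invalid: d/dt[G] - f = -2, which is not 0.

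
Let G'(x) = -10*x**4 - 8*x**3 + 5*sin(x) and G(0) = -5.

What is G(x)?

Integrate term by term and add the pieces.
A general antiderivative is -2*x**5 - 2*x**4 - 5*cos(x) + C.
The condition gives C = -5 - (-5) = 0.
So G(x) = -2*x**5 - 2*x**4 - 5*cos(x).
Check: d/dx[-2*x**5 - 2*x**4 - 5*cos(x)] = -10*x**4 - 8*x**3 + 5*sin(x) = G'(x).

G(x) = -2*x**5 - 2*x**4 - 5*cos(x)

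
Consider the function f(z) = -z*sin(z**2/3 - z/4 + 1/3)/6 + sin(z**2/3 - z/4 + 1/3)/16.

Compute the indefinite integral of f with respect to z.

The substitution u = z**2/3 - z/4 + 1/3 works: f is exactly (dF/du)*(du/dz) for that inner function.
Check: d/dz[cos(z**2/3 - z/4 + 1/3)/4] = -z*sin(z**2/3 - z/4 + 1/3)/6 + sin(z**2/3 - z/4 + 1/3)/16 = f(z).

F(z) = cos(z**2/3 - z/4 + 1/3)/4 + C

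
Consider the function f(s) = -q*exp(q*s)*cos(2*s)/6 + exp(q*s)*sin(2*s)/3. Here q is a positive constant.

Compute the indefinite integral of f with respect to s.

f has the shape u'v + uv' for u = -cos(2*s)/6 and v = exp(q*s) — it is the derivative of the product u*v.
Check: d/ds[-exp(q*s)*cos(2*s)/6] = -q*exp(q*s)*cos(2*s)/6 + exp(q*s)*sin(2*s)/3 = f(s).

F(s) = -exp(q*s)*cos(2*s)/6 + C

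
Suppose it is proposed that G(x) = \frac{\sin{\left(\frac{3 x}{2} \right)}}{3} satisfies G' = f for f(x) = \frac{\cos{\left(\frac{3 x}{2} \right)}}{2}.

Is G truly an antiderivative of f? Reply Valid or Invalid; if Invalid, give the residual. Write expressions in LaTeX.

Valid. The derivative of G reproduces f.

d/dx[G] = \frac{\cos{\left(\frac{3 x}{2} \right)}}{2}
This equals f(x) exactly, so the claim holds.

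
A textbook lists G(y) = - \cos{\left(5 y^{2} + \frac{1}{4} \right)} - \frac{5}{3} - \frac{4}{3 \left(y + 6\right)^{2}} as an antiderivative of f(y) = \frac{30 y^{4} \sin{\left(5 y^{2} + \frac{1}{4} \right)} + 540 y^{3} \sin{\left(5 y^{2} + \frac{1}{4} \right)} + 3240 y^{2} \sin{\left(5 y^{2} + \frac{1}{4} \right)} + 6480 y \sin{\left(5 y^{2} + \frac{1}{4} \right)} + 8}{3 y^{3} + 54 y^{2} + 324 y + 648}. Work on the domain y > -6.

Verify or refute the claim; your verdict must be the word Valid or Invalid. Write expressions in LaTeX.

d/dy[G] = \frac{30 y^{4} \sin{\left(5 y^{2} + \frac{1}{4} \right)} + 540 y^{3} \sin{\left(5 y^{2} + \frac{1}{4} \right)} + 3240 y^{2} \sin{\left(5 y^{2} + \frac{1}{4} \right)} + 6480 y \sin{\left(5 y^{2} + \frac{1}{4} \right)} + 8}{3 y^{3} + 54 y^{2} + 324 y + 648}
This equals f(y) exactly, so the claim holds.

Valid - differentiating G returns exactly f.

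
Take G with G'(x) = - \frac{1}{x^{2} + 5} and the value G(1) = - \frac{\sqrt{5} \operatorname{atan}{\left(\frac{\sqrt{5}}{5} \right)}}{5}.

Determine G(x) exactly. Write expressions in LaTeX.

G(x) = - \frac{\sqrt{5} \operatorname{atan}{\left(\frac{\sqrt{5} x}{5} \right)}}{5}

A first test for any G(x): its x-derivative must equal the given G'(x).
A general antiderivative is - \frac{\sqrt{5} \operatorname{atan}{\left(\frac{\sqrt{5} x}{5} \right)}}{5} + C.
The condition gives C = - \frac{\sqrt{5} \operatorname{atan}{\left(\frac{\sqrt{5}}{5} \right)}}{5} - (- \frac{\sqrt{5} \operatorname{atan}{\left(\frac{\sqrt{5}}{5} \right)}}{5}) = 0.
So G(x) = - \frac{\sqrt{5} \operatorname{atan}{\left(\frac{\sqrt{5} x}{5} \right)}}{5}.
Check: d/dx[- \frac{\sqrt{5} \operatorname{atan}{\left(\frac{\sqrt{5} x}{5} \right)}}{5}] = - \frac{1}{x^{2} + 5} = G'(x).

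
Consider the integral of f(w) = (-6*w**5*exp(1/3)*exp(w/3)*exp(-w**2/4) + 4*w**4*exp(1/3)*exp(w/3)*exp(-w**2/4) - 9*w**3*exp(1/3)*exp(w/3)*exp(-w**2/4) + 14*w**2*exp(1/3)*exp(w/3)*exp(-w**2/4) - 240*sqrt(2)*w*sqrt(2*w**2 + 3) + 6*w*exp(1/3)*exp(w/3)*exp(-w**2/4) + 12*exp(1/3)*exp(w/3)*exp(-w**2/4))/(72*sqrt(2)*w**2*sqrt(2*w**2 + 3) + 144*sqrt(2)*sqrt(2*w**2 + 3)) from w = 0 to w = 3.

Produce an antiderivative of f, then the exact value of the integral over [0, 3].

Antiderivative: F(w) = (sqrt(2)*sqrt(2*w**2 + 3)*exp(1/3)*exp(w/3)*exp(-w**2/4) - 40*log(w**2/2 + 1))/24; value = -5*log(11/2)/3 - sqrt(6)*exp(1/3)/24 + sqrt(42)*exp(-11/12)/24

For F(w) to be correct the identity F'(w) - f(w) = 0 must hold.
F(w) = (sqrt(2)*sqrt(2*w**2 + 3)*exp(1/3)*exp(w/3)*exp(-w**2/4) - 40*log(w**2/2 + 1))/24 is an antiderivative of f.
Check: d/dw[(sqrt(2)*sqrt(2*w**2 + 3)*exp(1/3)*exp(w/3)*exp(-w**2/4) - 40*log(w**2/2 + 1))/24] = (-6*sqrt(2)*w**5*exp(1/3)*exp(w/3)*exp(w**2/4) + 4*sqrt(2)*w**4*exp(1/3)*exp(w/3)*exp(w**2/4) - 9*sqrt(2)*w**3*exp(1/3)*exp(w/3)*exp(w**2/4) + 14*sqrt(2)*w**2*exp(1/3)*exp(w/3)*exp(w**2/4) - 480*w*sqrt(2*w**2 + 3)*exp(w**2/2) + 6*sqrt(2)*w*exp(1/3)*exp(w/3)*exp(w**2/4) + 12*sqrt(2)*exp(1/3)*exp(w/3)*exp(w**2/4))/(144*w**2*sqrt(2*w**2 + 3)*exp(w**2/2) + 288*sqrt(2*w**2 + 3)*exp(w**2/2)), which equals f(w).
F(3) = -5*log(11/2)/3 + sqrt(42)*exp(-11/12)/24; F(0) = sqrt(6)*exp(1/3)/24.
Integral = F(3) - F(0) = -5*log(11/2)/3 - sqrt(6)*exp(1/3)/24 + sqrt(42)*exp(-11/12)/24.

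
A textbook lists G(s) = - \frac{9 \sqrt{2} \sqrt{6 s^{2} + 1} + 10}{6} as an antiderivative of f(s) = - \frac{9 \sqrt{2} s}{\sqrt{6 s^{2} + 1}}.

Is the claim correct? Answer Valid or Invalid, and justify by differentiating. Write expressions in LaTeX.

Valid - differentiating G returns exactly f.

d/ds[G] = - \frac{9 \sqrt{2} s}{\sqrt{6 s^{2} + 1}}
This equals f(s) exactly, so the claim holds.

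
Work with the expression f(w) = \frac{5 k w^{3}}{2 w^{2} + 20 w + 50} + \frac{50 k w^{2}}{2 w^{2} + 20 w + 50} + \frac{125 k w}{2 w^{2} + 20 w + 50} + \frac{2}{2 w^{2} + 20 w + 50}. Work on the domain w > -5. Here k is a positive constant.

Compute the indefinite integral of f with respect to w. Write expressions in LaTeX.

Integrate term by term and add the pieces.
Check: d/dw[\frac{5 k w^{3} + 25 k w^{2} - 4}{4 \left(w + 5\right)}] = \frac{5 k w^{3} + 50 k w^{2} + 125 k w + 2}{2 w^{2} + 20 w + 50}, which equals f(w).

F(w) = \frac{5 k w^{3} + 25 k w^{2} - 4}{4 \left(w + 5\right)} + C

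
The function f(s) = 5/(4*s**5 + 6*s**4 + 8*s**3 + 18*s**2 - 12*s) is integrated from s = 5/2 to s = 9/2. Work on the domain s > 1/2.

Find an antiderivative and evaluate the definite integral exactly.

The denominator factors as 2*s*(s + 2)*(2*s - 1)*(s**2 + 3); partial fractions split f into directly integrable pieces: 5*(8*s - 9)/(546*(s**2 + 3)) + 8/(13*(2*s - 1)) + 1/(28*(s + 2)) - 5/(12*s).
F(s) = -5*log(s)/12 + 4*log(s - 1/2)/13 + log(s + 2)/28 + 10*log(s**2 + 3)/273 - 5*sqrt(3)*atan(sqrt(3)*s/3)/182 is an antiderivative of f.
Check: d/ds[-5*log(s)/12 + 4*log(s - 1/2)/13 + log(s + 2)/28 + 10*log(s**2 + 3)/273 - 5*sqrt(3)*atan(sqrt(3)*s/3)/182] = 5/(4*s**5 + 6*s**4 + 8*s**3 + 18*s**2 - 12*s) = f(s).
F(9/2) = -5*log(9/2)/12 - 5*sqrt(3)*atan(3*sqrt(3)/2)/182 + log(13/2)/28 + 10*log(93/4)/273 + 4*log(4)/13; F(5/2) = -5*log(5/2)/12 - 5*sqrt(3)*atan(5*sqrt(3)/6)/182 + log(9/2)/28 + 10*log(37/4)/273 + 4*log(2)/13.
Integral = F(9/2) - F(5/2) = -19*log(9/2)/42 - 4*log(2)/13 - 10*log(37/4)/273 - 5*sqrt(3)*atan(3*sqrt(3)/2)/182 + 5*sqrt(3)*atan(5*sqrt(3)/6)/182 + log(13/2)/28 + 10*log(93/4)/273 + 5*log(5/2)/12 + 4*log(4)/13.

Antiderivative: F(s) = -5*log(s)/12 + 4*log(s - 1/2)/13 + log(s + 2)/28 + 10*log(s**2 + 3)/273 - 5*sqrt(3)*atan(sqrt(3)*s/3)/182; value = -19*log(9/2)/42 - 4*log(2)/13 - 10*log(37/4)/273 - 5*sqrt(3)*atan(3*sqrt(3)/2)/182 + 5*sqrt(3)*atan(5*sqrt(3)/6)/182 + log(13/2)/28 + 10*log(93/4)/273 + 5*log(5/2)/12 + 4*log(4)/13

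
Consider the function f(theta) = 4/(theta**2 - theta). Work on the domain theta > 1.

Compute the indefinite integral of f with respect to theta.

The denominator factors as theta*(theta - 1); partial fractions split f into directly integrable pieces: 4/(theta - 1) - 4/theta.
Check: d/dtheta[-4*log(theta) + 4*log(theta - 1)] = 4/(theta**2 - theta) = f(theta).

F(theta) = -4*log(theta) + 4*log(theta - 1) + C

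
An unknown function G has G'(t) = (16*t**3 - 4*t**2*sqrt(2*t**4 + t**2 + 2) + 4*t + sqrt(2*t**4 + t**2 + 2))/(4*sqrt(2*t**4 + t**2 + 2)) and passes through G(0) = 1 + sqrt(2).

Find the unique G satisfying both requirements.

The proposed G(t) is checked by its d/dt: the result must match the given G'(t).
A general antiderivative is -t**3/3 + t/4 + sqrt(2*t**4 + t**2 + 2) + 1 + C.
The condition gives C = 1 + sqrt(2) - (1 + sqrt(2)) = 0.
So G(t) = -(4*t**3 - 3*t - 12*sqrt(2*t**4 + t**2 + 2) - 12)/12.
Check: d/dt[-(4*t**3 - 3*t - 12*sqrt(2*t**4 + t**2 + 2) - 12)/12] = (16*t**3 - 4*t**2*sqrt(2*t**4 + t**2 + 2) + 4*t + sqrt(2*t**4 + t**2 + 2))/(4*sqrt(2*t**4 + t**2 + 2)) = G'(t).

G(t) = -(4*t**3 - 3*t - 12*sqrt(2*t**4 + t**2 + 2) - 12)/12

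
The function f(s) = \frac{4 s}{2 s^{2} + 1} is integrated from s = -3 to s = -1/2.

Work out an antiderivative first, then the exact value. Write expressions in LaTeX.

Antiderivative: F(s) = \log{\left(4 s^{2} + 2 \right)}; value = - \log{\left(38 \right)} + \log{\left(3 \right)}

f matches the chain-rule pattern g'(h)*h' with inner function h(s) = 4 s^{2} + 2; substituting u = h(s) collapses the integral.
F(s) = \log{\left(4 s^{2} + 2 \right)} is an antiderivative of f.
Check: d/ds[\log{\left(4 s^{2} + 2 \right)}] = \frac{4 s}{2 s^{2} + 1} = f(s).
F(-1/2) = \log{\left(3 \right)}; F(-3) = \log{\left(38 \right)}.
Integral = F(-1/2) - F(-3) = - \log{\left(38 \right)} + \log{\left(3 \right)}.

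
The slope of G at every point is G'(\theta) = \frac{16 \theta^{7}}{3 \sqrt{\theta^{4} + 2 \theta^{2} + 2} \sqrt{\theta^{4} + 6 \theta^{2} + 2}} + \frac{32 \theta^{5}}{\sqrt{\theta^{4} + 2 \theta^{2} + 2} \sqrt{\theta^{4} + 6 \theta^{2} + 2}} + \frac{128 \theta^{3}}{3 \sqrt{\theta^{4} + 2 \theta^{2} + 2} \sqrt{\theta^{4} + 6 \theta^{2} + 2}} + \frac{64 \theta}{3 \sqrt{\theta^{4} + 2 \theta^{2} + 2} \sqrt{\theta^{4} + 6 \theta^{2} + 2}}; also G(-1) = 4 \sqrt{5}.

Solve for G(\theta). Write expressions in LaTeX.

G(\theta) = \frac{8 \sqrt{\frac{\theta^{4}}{2} + \theta^{2} + 1} \sqrt{\frac{\theta^{4}}{2} + 3 \theta^{2} + 1}}{3}

Recognize the product-rule pattern: G'(\theta) = u'v + uv' with u = \frac{8 \sqrt{\frac{\theta^{4}}{2} + \theta^{2} + 1}}{3}, v = \sqrt{\frac{\theta^{4}}{2} + 3 \theta^{2} + 1}, so integration by parts undoes it.
A general antiderivative is \frac{8 \sqrt{\frac{\theta^{4}}{2} + \theta^{2} + 1} \sqrt{\frac{\theta^{4}}{2} + 3 \theta^{2} + 1}}{3} + C.
The condition gives C = 4 \sqrt{5} - (4 \sqrt{5}) = 0.
So G(\theta) = \frac{8 \sqrt{\frac{\theta^{4}}{2} + \theta^{2} + 1} \sqrt{\frac{\theta^{4}}{2} + 3 \theta^{2} + 1}}{3}.
Check: d/d\theta[\frac{8 \sqrt{\frac{\theta^{4}}{2} + \theta^{2} + 1} \sqrt{\frac{\theta^{4}}{2} + 3 \theta^{2} + 1}}{3}] = \frac{16 \theta^{7} + 96 \theta^{5} + 128 \theta^{3} + 64 \theta}{3 \sqrt{\theta^{4} + 2 \theta^{2} + 2} \sqrt{\theta^{4} + 6 \theta^{2} + 2}}, which equals G'(\theta).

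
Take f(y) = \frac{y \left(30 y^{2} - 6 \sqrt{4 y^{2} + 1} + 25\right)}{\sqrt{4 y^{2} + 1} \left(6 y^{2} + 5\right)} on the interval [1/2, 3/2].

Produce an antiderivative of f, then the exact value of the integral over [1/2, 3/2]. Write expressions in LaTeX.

Any candidate F(y) must reproduce f(y) exactly when differentiated.
F(y) = \frac{5 \sqrt{4 y^{2} + 1} - 2 \log{\left(3 y^{2} + \frac{5}{2} \right)}}{4} is an antiderivative of f.
Check: d/dy[\frac{5 \sqrt{4 y^{2} + 1} - 2 \log{\left(3 y^{2} + \frac{5}{2} \right)}}{4}] = \frac{30 y^{3} - 6 y \sqrt{4 y^{2} + 1} + 25 y}{6 y^{2} \sqrt{4 y^{2} + 1} + 5 \sqrt{4 y^{2} + 1}}, which equals f(y).
F(3/2) = - \frac{\log{\left(\frac{37}{4} \right)}}{2} + \frac{5 \sqrt{10}}{4}; F(1/2) = - \frac{\log{\left(\frac{13}{4} \right)}}{2} + \frac{5 \sqrt{2}}{4}.
Integral = F(3/2) - F(1/2) = - \frac{5 \sqrt{2}}{4} - \frac{\log{\left(\frac{37}{4} \right)}}{2} + \frac{\log{\left(\frac{13}{4} \right)}}{2} + \frac{5 \sqrt{10}}{4}.

Antiderivative: F(y) = \frac{5 \sqrt{4 y^{2} + 1} - 2 \log{\left(3 y^{2} + \frac{5}{2} \right)}}{4}; value = - \frac{5 \sqrt{2}}{4} - \frac{\log{\left(\frac{37}{4} \right)}}{2} + \frac{\log{\left(\frac{13}{4} \right)}}{2} + \frac{5 \sqrt{10}}{4}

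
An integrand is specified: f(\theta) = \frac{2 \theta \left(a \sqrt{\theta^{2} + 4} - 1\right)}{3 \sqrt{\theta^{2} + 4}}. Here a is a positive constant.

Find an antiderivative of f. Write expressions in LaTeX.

For F(\theta) to be correct the identity F'(\theta) - f(\theta) = 0 must hold.
Check: d/d\theta[\frac{a \theta^{2} - 2 \sqrt{\theta^{2} + 4}}{3}] = \frac{2 a \theta \sqrt{\theta^{2} + 4} - 2 \theta}{3 \sqrt{\theta^{2} + 4}}, which equals f(\theta).

An antiderivative is F(\theta) = \frac{a \theta^{2} - 2 \sqrt{\theta^{2} + 4}}{3}.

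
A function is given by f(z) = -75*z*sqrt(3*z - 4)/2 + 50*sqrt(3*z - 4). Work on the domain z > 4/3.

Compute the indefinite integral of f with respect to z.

The integrand splits into summands that can be handled one at a time.
Check: d/dz[-15*z**2*sqrt(3*z - 4) + 40*z*sqrt(3*z - 4) - 80*sqrt(3*z - 4)/3] = (-225*z**2 + 600*z - 400)/(2*sqrt(3*z - 4)), which equals f(z).

F(z) = -15*z**2*sqrt(3*z - 4) + 40*z*sqrt(3*z - 4) - 80*sqrt(3*z - 4)/3 + C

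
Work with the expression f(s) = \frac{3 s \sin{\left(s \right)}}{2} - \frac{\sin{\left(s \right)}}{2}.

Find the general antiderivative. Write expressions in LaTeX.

Integrate term by term and add the pieces.
Check: d/ds[- \frac{3 s \cos{\left(s \right)}}{2} + \frac{3 \sin{\left(s \right)}}{2} + \frac{\cos{\left(s \right)}}{2}] = \frac{3 s \sin{\left(s \right)}}{2} - \frac{\sin{\left(s \right)}}{2} = f(s).

F(s) = - \frac{3 s \cos{\left(s \right)}}{2} + \frac{3 \sin{\left(s \right)}}{2} + \frac{\cos{\left(s \right)}}{2} + C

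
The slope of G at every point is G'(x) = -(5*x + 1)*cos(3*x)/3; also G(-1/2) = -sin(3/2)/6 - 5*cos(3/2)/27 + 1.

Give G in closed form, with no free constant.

The proposed G(x) is checked by its d/dx: the result must match the given G'(x).
A general antiderivative is -5*x*sin(3*x)/9 - sin(3*x)/9 - 5*cos(3*x)/27 + C.
The condition gives C = -sin(3/2)/6 - 5*cos(3/2)/27 + 1 - (-sin(3/2)/6 - 5*cos(3/2)/27) = 1.
So G(x) = -5*x*sin(3*x)/9 - sin(3*x)/9 - 5*cos(3*x)/27 + 1.
Check: d/dx[-5*x*sin(3*x)/9 - sin(3*x)/9 - 5*cos(3*x)/27 + 1] = -5*x*cos(3*x)/3 - cos(3*x)/3, which equals G'(x).

G(x) = -5*x*sin(3*x)/9 - sin(3*x)/9 - 5*cos(3*x)/27 + 1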